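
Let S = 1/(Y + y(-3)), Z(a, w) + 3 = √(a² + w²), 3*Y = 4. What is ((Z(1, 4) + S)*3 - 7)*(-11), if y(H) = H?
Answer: 979/5 - 33*√17 ≈ 59.737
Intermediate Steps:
Y = 4/3 (Y = (⅓)*4 = 4/3 ≈ 1.3333)
Z(a, w) = -3 + √(a² + w²)
S = -⅗ (S = 1/(4/3 - 3) = 1/(-5/3) = -⅗ ≈ -0.60000)
((Z(1, 4) + S)*3 - 7)*(-11) = (((-3 + √(1² + 4²)) - ⅗)*3 - 7)*(-11) = (((-3 + √(1 + 16)) - ⅗)*3 - 7)*(-11) = (((-3 + √17) - ⅗)*3 - 7)*(-11) = ((-18/5 + √17)*3 - 7)*(-11) = ((-54/5 + 3*√17) - 7)*(-11) = (-89/5 + 3*√17)*(-11) = 979/5 - 33*√17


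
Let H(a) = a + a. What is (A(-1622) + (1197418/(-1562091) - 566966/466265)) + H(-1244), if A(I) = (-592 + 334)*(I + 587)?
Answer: 192677287914952654/728348360115 ≈ 2.6454e+5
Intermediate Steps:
H(a) = 2*a
A(I) = -151446 - 258*I (A(I) = -258*(587 + I) = -151446 - 258*I)
(A(-1622) + (1197418/(-1562091) - 566966/466265)) + H(-1244) = ((-151446 - 258*(-1622)) + (1197418/(-1562091) - 566966/466265)) + 2*(-1244) = ((-151446 + 418476) + (1197418*(-1/1562091) - 566966*1/466265)) - 2488 = (267030 + (-1197418/1562091 - 566966/466265)) - 2488 = (267030 - 1443966589676/728348360115) - 2488 = 194489418634918774/728348360115 - 2488 = 192677287914952654/728348360115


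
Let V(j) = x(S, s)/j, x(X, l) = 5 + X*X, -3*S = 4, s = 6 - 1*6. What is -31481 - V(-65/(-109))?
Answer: -18423034/585 ≈ -31492.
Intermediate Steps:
s = 0 (s = 6 - 6 = 0)
S = -4/3 (S = -⅓*4 = -4/3 ≈ -1.3333)
x(X, l) = 5 + X²
V(j) = 61/(9*j) (V(j) = (5 + (-4/3)²)/j = (5 + 16/9)/j = 61/(9*j))
-31481 - V(-65/(-109)) = -31481 - 61/(9*((-65/(-109)))) = -31481 - 61/(9*((-65*(-1/109)))) = -31481 - 61/(9*65/109) = -31481 - 61*109/(9*65) = -31481 - 1*6649/585 = -31481 - 6649/585 = -18423034/585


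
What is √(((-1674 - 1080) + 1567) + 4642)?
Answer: √3455 ≈ 58.779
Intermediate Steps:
√(((-1674 - 1080) + 1567) + 4642) = √((-2754 + 1567) + 4642) = √(-1187 + 4642) = √3455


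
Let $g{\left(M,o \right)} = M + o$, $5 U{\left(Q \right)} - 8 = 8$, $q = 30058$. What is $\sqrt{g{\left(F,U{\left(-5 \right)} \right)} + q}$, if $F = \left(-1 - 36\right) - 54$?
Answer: $\frac{\sqrt{749255}}{5} \approx 173.12$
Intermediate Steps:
$U{\left(Q \right)} = \frac{16}{5}$ ($U{\left(Q \right)} = \frac{8}{5} + \frac{1}{5} \cdot 8 = \frac{8}{5} + \frac{8}{5} = \frac{16}{5}$)
$F = -91$ ($F = -37 - 54 = -91$)
$\sqrt{g{\left(F,U{\left(-5 \right)} \right)} + q} = \sqrt{\left(-91 + \frac{16}{5}\right) + 30058} = \sqrt{- \frac{439}{5} + 30058} = \sqrt{\frac{149851}{5}} = \frac{\sqrt{749255}}{5}$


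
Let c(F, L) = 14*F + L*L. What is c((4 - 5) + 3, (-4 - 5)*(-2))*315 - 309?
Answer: 110571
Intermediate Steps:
c(F, L) = L² + 14*F (c(F, L) = 14*F + L² = L² + 14*F)
c((4 - 5) + 3, (-4 - 5)*(-2))*315 - 309 = (((-4 - 5)*(-2))² + 14*((4 - 5) + 3))*315 - 309 = ((-9*(-2))² + 14*(-1 + 3))*315 - 309 = (18² + 14*2)*315 - 309 = (324 + 28)*315 - 309 = 352*315 - 309 = 110880 - 309 = 110571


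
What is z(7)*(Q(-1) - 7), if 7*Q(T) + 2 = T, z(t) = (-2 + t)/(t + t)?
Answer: -130/49 ≈ -2.6531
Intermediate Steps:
z(t) = (-2 + t)/(2*t) (z(t) = (-2 + t)/((2*t)) = (-2 + t)*(1/(2*t)) = (-2 + t)/(2*t))
Q(T) = -2/7 + T/7
z(7)*(Q(-1) - 7) = ((½)*(-2 + 7)/7)*((-2/7 + (⅐)*(-1)) - 7) = ((½)*(⅐)*5)*((-2/7 - ⅐) - 7) = 5*(-3/7 - 7)/14 = (5/14)*(-52/7) = -130/49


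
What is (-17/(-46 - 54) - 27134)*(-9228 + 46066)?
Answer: -49977801477/50 ≈ -9.9956e+8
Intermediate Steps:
(-17/(-46 - 54) - 27134)*(-9228 + 46066) = (-17/(-100) - 27134)*36838 = (-17*(-1/100) - 27134)*36838 = (17/100 - 27134)*36838 = -2713383/100*36838 = -49977801477/50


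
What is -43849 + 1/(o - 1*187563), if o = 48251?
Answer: -6108691889/139312 ≈ -43849.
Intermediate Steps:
-43849 + 1/(o - 1*187563) = -43849 + 1/(48251 - 1*187563) = -43849 + 1/(48251 - 187563) = -43849 + 1/(-139312) = -43849 - 1/139312 = -6108691889/139312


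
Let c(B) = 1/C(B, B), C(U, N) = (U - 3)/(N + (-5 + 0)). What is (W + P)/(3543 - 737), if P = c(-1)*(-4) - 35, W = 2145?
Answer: 1052/1403 ≈ 0.74982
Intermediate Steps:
C(U, N) = (-3 + U)/(-5 + N) (C(U, N) = (-3 + U)/(N - 5) = (-3 + U)/(-5 + N))
c(B) = (-5 + B)/(-3 + B) (c(B) = 1/((-3 + B)/(-5 + B)) = (-5 + B)/(-3 + B))
P = -41 (P = ((-5 - 1)/(-3 - 1))*(-4) - 35 = (-6/(-4))*(-4) - 35 = -1/4*(-6)*(-4) - 35 = (3/2)*(-4) - 35 = -6 - 35 = -41)
(W + P)/(3543 - 737) = (2145 - 41)/(3543 - 737) = 2104/2806 = 2104*(1/2806) = 1052/1403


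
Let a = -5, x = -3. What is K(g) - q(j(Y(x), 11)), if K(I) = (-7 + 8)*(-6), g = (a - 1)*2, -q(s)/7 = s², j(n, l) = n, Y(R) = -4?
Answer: 106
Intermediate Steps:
q(s) = -7*s²
g = -12 (g = (-5 - 1)*2 = -6*2 = -12)
K(I) = -6 (K(I) = 1*(-6) = -6)
K(g) - q(j(Y(x), 11)) = -6 - (-7)*(-4)² = -6 - (-7)*16 = -6 - 1*(-112) = -6 + 112 = 106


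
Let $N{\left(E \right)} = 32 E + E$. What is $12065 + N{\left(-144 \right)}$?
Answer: $7313$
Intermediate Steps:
$N{\left(E \right)} = 33 E$
$12065 + N{\left(-144 \right)} = 12065 + 33 \left(-144\right) = 12065 - 4752 = 7313$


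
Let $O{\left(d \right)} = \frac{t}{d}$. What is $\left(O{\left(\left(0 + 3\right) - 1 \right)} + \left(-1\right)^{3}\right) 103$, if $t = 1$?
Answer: $- \frac{103}{2} \approx -51.5$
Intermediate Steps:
$O{\left(d \right)} = \frac{1}{d}$ ($O{\left(d \right)} = 1 \frac{1}{d} = \frac{1}{d}$)
$\left(O{\left(\left(0 + 3\right) - 1 \right)} + \left(-1\right)^{3}\right) 103 = \left(\frac{1}{\left(0 + 3\right) - 1} + \left(-1\right)^{3}\right) 103 = \left(\frac{1}{3 - 1} - 1\right) 103 = \left(\frac{1}{2} - 1\right) 103 = \left(- \frac{1}{2}\right) 103 = - \frac{103}{2}$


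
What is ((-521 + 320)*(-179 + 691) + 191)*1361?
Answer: -139803281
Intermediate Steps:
((-521 + 320)*(-179 + 691) + 191)*1361 = (-201*512 + 191)*1361 = (-102912 + 191)*1361 = -102721*1361 = -139803281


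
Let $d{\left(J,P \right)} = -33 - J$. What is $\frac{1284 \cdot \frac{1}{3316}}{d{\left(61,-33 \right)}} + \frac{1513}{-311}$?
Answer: $- \frac{118001869}{24234986} \approx -4.8691$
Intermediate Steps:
$\frac{1284 \cdot \frac{1}{3316}}{d{\left(61,-33 \right)}} + \frac{1513}{-311} = \frac{1284 \cdot \frac{1}{3316}}{-33 - 61} + \frac{1513}{-311} = \frac{1284 \cdot \frac{1}{3316}}{-33 - 61} + 1513 \left(- \frac{1}{311}\right) = \frac{321}{829 \left(-94\right)} - \frac{1513}{311} = \frac{321}{829} \left(- \frac{1}{94}\right) - \frac{1513}{311} = - \frac{321}{77926} - \frac{1513}{311} = - \frac{118001869}{24234986}$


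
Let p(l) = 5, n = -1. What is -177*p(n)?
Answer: -885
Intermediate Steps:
-177*p(n) = -177*5 = -885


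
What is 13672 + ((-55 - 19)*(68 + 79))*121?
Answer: -1302566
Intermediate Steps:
13672 + ((-55 - 19)*(68 + 79))*121 = 13672 - 74*147*121 = 13672 - 10878*121 = 13672 - 1316238 = -1302566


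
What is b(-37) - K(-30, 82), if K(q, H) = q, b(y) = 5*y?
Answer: -155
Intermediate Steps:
b(-37) - K(-30, 82) = 5*(-37) - 1*(-30) = -185 + 30 = -155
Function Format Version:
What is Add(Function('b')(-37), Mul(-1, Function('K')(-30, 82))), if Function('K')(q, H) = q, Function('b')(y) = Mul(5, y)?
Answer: -155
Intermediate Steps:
Add(Function('b')(-37), Mul(-1, Function('K')(-30, 82))) = Add(Mul(5, -37), Mul(-1, -30)) = Add(-185, 30) = -155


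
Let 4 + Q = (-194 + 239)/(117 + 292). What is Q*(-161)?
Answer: 256151/409 ≈ 626.29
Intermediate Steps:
Q = -1591/409 (Q = -4 + (-194 + 239)/(117 + 292) = -4 + 45/409 = -1591/409 ≈ -3.8900)
Q*(-161) = -1591/409*(-161) = 256151/409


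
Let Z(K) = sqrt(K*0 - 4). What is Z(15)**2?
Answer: -4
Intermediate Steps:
Z(K) = 2*I (Z(K) = sqrt(0 - 4) = sqrt(-4) = 2*I)
Z(15)**2 = (2*I)**2 = -4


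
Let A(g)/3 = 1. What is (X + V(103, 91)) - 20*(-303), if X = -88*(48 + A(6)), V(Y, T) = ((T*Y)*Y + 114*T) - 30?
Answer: 977335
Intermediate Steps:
A(g) = 3 (A(g) = 3*1 = 3)
V(Y, T) = -30 + 114*T + T*Y² (V(Y, T) = (T*Y² + 114*T) - 30 = (114*T + T*Y²) - 30 = -30 + 114*T + T*Y²)
X = -4488 (X = -88*(48 + 3) = -88*51 = -4488)
(X + V(103, 91)) - 20*(-303) = (-4488 + (-30 + 114*91 + 91*103²)) - 20*(-303) = (-4488 + (-30 + 10374 + 91*10609)) + 6060 = (-4488 + (-30 + 10374 + 965419)) + 6060 = (-4488 + 975763) + 6060 = 971275 + 6060 = 977335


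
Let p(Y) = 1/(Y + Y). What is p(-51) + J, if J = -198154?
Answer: -20211709/102 ≈ -1.9815e+5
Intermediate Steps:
p(Y) = 1/(2*Y)
p(-51) + J = (1/2)/(-51) - 198154 = (1/2)*(-1/51) - 198154 = -1/102 - 198154 = -20211709/102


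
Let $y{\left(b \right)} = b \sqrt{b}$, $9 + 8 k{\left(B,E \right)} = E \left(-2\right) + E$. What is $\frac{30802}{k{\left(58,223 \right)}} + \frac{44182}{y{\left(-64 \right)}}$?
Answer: $- \frac{30802}{29} + \frac{22091 i}{256} \approx -1062.1 + 86.293 i$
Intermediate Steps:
$k{\left(B,E \right)} = - \frac{9}{8} - \frac{E}{8}$ ($k{\left(B,E \right)} = - \frac{9}{8} + \frac{E \left(-2\right) + E}{8} = - \frac{9}{8} + \frac{- 2 E + E}{8} = - \frac{9}{8} + \frac{\left(-1\right) E}{8} = - \frac{9}{8} - \frac{E}{8}$)
$y{\left(b \right)} = b^{\frac{3}{2}}$
$\frac{30802}{k{\left(58,223 \right)}} + \frac{44182}{y{\left(-64 \right)}} = \frac{30802}{- \frac{9}{8} - \frac{223}{8}} + \frac{44182}{\left(-64\right)^{\frac{3}{2}}} = \frac{30802}{- \frac{9}{8} - \frac{223}{8}} + \frac{44182}{\left(-512\right) i} = \frac{30802}{-29} + 44182 \frac{i}{512} = 30802 \left(- \frac{1}{29}\right) + \frac{22091 i}{256} = - \frac{30802}{29} + \frac{22091 i}{256}$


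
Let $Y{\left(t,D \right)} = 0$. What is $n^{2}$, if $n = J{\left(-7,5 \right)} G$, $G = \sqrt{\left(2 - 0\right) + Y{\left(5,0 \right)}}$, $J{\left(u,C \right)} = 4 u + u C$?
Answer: $7938$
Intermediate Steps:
$J{\left(u,C \right)} = 4 u + C u$
$G = \sqrt{2}$ ($G = \sqrt{\left(2 - 0\right) + 0} = \sqrt{\left(2 + 0\right) + 0} = \sqrt{2 + 0} = \sqrt{2} \approx 1.4142$)
$n = - 63 \sqrt{2}$ ($n = - 7 \left(4 + 5\right) \sqrt{2} = \left(-7\right) 9 \sqrt{2} = - 63 \sqrt{2} \approx -89.095$)
$n^{2} = \left(- 63 \sqrt{2}\right)^{2} = 7938$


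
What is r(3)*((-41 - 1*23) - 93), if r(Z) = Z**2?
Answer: -1413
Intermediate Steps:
r(3)*((-41 - 1*23) - 93) = 3**2*((-41 - 1*23) - 93) = 9*((-41 - 23) - 93) = 9*(-64 - 93) = 9*(-157) = -1413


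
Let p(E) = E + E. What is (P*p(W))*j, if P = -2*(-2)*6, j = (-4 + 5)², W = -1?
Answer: -48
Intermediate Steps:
p(E) = 2*E
j = 1 (j = 1² = 1)
P = 24 (P = 4*6 = 24)
(P*p(W))*j = (24*(2*(-1)))*1 = (24*(-2))*1 = -48*1 = -48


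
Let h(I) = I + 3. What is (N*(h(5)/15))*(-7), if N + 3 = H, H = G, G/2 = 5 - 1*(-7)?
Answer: -392/5 ≈ -78.400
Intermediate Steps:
G = 24 (G = 2*(5 - 1*(-7)) = 2*(5 + 7) = 2*12 = 24)
h(I) = 3 + I
H = 24
N = 21 (N = -3 + 24 = 21)
(N*(h(5)/15))*(-7) = (21*((3 + 5)/15))*(-7) = (21*(8*(1/15)))*(-7) = (21*(8/15))*(-7) = (56/5)*(-7) = -392/5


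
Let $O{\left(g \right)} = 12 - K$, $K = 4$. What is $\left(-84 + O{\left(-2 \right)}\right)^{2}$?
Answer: $5776$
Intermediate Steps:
$O{\left(g \right)} = 8$ ($O{\left(g \right)} = 12 - 4 = 8$)
$\left(-84 + O{\left(-2 \right)}\right)^{2} = \left(-84 + 8\right)^{2} = \left(-76\right)^{2} = 5776$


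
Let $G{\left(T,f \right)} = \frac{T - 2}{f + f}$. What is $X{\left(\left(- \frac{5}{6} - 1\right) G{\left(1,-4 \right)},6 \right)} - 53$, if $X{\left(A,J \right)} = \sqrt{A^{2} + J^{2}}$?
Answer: $-53 + \frac{\sqrt{83065}}{48} \approx -46.996$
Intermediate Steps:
$G{\left(T,f \right)} = \frac{-2 + T}{2 f}$
$X{\left(\left(- \frac{5}{6} - 1\right) G{\left(1,-4 \right)},6 \right)} - 53 = \sqrt{\left(\left(- \frac{5}{6} - 1\right) \frac{-2 + 1}{2 \left(-4\right)}\right)^{2} + 6^{2}} - 53 = \sqrt{\left(\left(\left(-5\right) \frac{1}{6} - 1\right) \frac{1}{2} \left(- \frac{1}{4}\right) \left(-1\right)\right)^{2} + 36} - 53 = \sqrt{\left(\left(- \frac{5}{6} - 1\right) \frac{1}{8}\right)^{2} + 36} - 53 = \sqrt{\left(\left(- \frac{11}{6}\right) \frac{1}{8}\right)^{2} + 36} - 53 = \sqrt{\left(- \frac{11}{48}\right)^{2} + 36} - 53 = \sqrt{\frac{121}{2304} + 36} - 53 = \sqrt{\frac{83065}{2304}} - 53 = \frac{\sqrt{83065}}{48} - 53 = -53 + \frac{\sqrt{83065}}{48}$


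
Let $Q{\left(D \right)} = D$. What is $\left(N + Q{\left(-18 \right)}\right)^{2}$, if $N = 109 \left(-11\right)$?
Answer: $1481089$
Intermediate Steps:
$N = -1199$
$\left(N + Q{\left(-18 \right)}\right)^{2} = \left(-1199 - 18\right)^{2} = \left(-1217\right)^{2} = 1481089$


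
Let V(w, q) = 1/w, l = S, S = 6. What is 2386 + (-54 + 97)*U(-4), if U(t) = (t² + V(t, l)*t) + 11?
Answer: 3590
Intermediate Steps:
l = 6
U(t) = 12 + t² (U(t) = (t² + t/t) + 11 = (t² + 1) + 11 = (1 + t²) + 11 = 12 + t²)
2386 + (-54 + 97)*U(-4) = 2386 + (-54 + 97)*(12 + (-4)²) = 2386 + 43*(12 + 16) = 2386 + 43*28 = 2386 + 1204 = 3590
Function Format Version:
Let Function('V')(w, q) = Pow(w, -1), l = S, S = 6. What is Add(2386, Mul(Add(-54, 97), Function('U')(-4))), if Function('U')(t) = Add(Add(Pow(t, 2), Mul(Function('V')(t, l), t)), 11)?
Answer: 3590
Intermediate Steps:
l = 6
Function('U')(t) = Add(12, Pow(t, 2)) (Function('U')(t) = Add(Add(Pow(t, 2), Mul(Pow(t, -1), t)), 11) = Add(Add(Pow(t, 2), 1), 11) = Add(Add(1, Pow(t, 2)), 11) = Add(12, Pow(t, 2)))
Add(2386, Mul(Add(-54, 97), Function('U')(-4))) = Add(2386, Mul(Add(-54, 97), Add(12, Pow(-4, 2)))) = Add(2386, Mul(43, Add(12, 16))) = Add(2386, Mul(43, 28)) = Add(2386, 1204) = 3590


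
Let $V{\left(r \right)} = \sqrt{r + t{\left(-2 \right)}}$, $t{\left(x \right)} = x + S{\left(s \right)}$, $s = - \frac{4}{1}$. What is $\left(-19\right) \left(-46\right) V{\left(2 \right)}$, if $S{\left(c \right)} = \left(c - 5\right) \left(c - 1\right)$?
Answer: $2622 \sqrt{5} \approx 5863.0$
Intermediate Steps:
$s = -4$ ($s = \left(-4\right) 1 = -4$)
$S{\left(c \right)} = \left(-1 + c\right) \left(-5 + c\right)$ ($S{\left(c \right)} = \left(-5 + c\right) \left(-1 + c\right) = \left(-1 + c\right) \left(-5 + c\right)$)
$t{\left(x \right)} = 45 + x$ ($t{\left(x \right)} = x + \left(5 + \left(-4\right)^{2} - -24\right) = x + \left(5 + 16 + 24\right) = x + 45 = 45 + x$)
$V{\left(r \right)} = \sqrt{43 + r}$ ($V{\left(r \right)} = \sqrt{r + \left(45 - 2\right)} = \sqrt{r + 43} = \sqrt{43 + r}$)
$\left(-19\right) \left(-46\right) V{\left(2 \right)} = \left(-19\right) \left(-46\right) \sqrt{43 + 2} = 874 \sqrt{45} = 874 \cdot 3 \sqrt{5} = 2622 \sqrt{5}$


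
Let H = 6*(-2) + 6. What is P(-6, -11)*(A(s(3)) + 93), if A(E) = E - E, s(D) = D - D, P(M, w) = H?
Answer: -558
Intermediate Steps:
H = -6 (H = -12 + 6 = -6)
P(M, w) = -6
s(D) = 0
A(E) = 0
P(-6, -11)*(A(s(3)) + 93) = -6*(0 + 93) = -6*93 = -558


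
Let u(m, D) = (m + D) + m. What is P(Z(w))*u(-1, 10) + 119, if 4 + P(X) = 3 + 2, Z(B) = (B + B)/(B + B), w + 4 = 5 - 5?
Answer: 127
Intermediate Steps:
u(m, D) = D + 2*m (u(m, D) = (D + m) + m = D + 2*m)
w = -4 (w = -4 + (5 - 5) = -4 + 0 = -4)
Z(B) = 1 (Z(B) = (2*B)/((2*B)) = (2*B)*(1/(2*B)) = 1)
P(X) = 1 (P(X) = -4 + (3 + 2) = -4 + 5 = 1)
P(Z(w))*u(-1, 10) + 119 = 1*(10 + 2*(-1)) + 119 = 1*(10 - 2) + 119 = 1*8 + 119 = 8 + 119 = 127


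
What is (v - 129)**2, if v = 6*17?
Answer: 729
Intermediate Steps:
v = 102
(v - 129)**2 = (102 - 129)**2 = (-27)**2 = 729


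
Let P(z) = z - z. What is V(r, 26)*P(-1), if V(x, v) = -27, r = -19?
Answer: 0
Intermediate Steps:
P(z) = 0
V(r, 26)*P(-1) = -27*0 = 0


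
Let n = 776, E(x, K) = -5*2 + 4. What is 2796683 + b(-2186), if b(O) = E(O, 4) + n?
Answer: 2797453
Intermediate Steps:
E(x, K) = -6 (E(x, K) = -10 + 4 = -6)
b(O) = 770 (b(O) = -6 + 776 = 770)
2796683 + b(-2186) = 2796683 + 770 = 2797453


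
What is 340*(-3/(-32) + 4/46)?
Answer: 11305/184 ≈ 61.440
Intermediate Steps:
340*(-3/(-32) + 4/46) = 340*(-3*(-1/32) + 4*(1/46)) = 340*(3/32 + 2/23) = 340*(133/736) = 11305/184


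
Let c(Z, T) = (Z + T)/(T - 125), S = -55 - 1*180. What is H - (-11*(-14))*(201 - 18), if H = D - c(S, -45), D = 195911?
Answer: 2851365/17 ≈ 1.6773e+5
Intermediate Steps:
S = -235 (S = -55 - 180 = -235)
c(Z, T) = (T + Z)/(-125 + T)
H = 3330459/17 (H = 195911 - (-45 - 235)/(-125 - 45) = 195911 - (-280)/(-170) = 195911 - (-1)*(-280)/170 = 195911 - 1*28/17 = 195911 - 28/17 = 3330459/17 ≈ 1.9591e+5)
H - (-11*(-14))*(201 - 18) = 3330459/17 - (-11*(-14))*(201 - 18) = 3330459/17 - 154*183 = 3330459/17 - 1*28182 = 3330459/17 - 28182 = 2851365/17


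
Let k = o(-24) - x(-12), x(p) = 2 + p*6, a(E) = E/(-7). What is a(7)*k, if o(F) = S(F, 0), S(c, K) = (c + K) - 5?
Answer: -41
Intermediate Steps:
a(E) = -E/7 (a(E) = E*(-⅐) = -E/7)
S(c, K) = -5 + K + c (S(c, K) = (K + c) - 5 = -5 + K + c)
x(p) = 2 + 6*p
o(F) = -5 + F (o(F) = -5 + 0 + F = -5 + F)
k = 41 (k = (-5 - 24) - (2 + 6*(-12)) = -29 - (2 - 72) = -29 - 1*(-70) = -29 + 70 = 41)
a(7)*k = -⅐*7*41 = -1*41 = -41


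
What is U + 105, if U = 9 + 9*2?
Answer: 132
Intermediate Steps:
U = 27 (U = 9 + 18 = 27)
U + 105 = 27 + 105 = 132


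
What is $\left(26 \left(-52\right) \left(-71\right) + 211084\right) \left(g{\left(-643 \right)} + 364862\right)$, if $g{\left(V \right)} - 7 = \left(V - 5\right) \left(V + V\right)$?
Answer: $367937541972$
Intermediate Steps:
$g{\left(V \right)} = 7 + 2 V \left(-5 + V\right)$ ($g{\left(V \right)} = 7 + \left(V - 5\right) \left(V + V\right) = 7 + \left(-5 + V\right) 2 V = 7 + 2 V \left(-5 + V\right)$)
$\left(26 \left(-52\right) \left(-71\right) + 211084\right) \left(g{\left(-643 \right)} + 364862\right) = \left(26 \left(-52\right) \left(-71\right) + 211084\right) \left(\left(7 - -6430 + 2 \left(-643\right)^{2}\right) + 364862\right) = \left(\left(-1352\right) \left(-71\right) + 211084\right) \left(\left(7 + 6430 + 2 \cdot 413449\right) + 364862\right) = \left(95992 + 211084\right) \left(\left(7 + 6430 + 826898\right) + 364862\right) = 307076 \left(833335 + 364862\right) = 307076 \cdot 1198197 = 367937541972$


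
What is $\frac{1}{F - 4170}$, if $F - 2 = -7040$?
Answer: $- \frac{1}{11208} \approx -8.9222 \cdot 10^{-5}$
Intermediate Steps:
$F = -7038$ ($F = 2 - 7040 = -7038$)
$\frac{1}{F - 4170} = \frac{1}{-7038 - 4170} = \frac{1}{-11208} = - \frac{1}{11208}$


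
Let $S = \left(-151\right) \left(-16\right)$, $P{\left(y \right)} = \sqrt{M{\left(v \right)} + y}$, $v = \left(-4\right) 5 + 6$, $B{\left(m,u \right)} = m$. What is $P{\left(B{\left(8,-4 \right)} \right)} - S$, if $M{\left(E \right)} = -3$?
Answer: $-2416 + \sqrt{5} \approx -2413.8$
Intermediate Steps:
$v = -14$ ($v = -20 + 6 = -14$)
$P{\left(y \right)} = \sqrt{-3 + y}$
$S = 2416$
$P{\left(B{\left(8,-4 \right)} \right)} - S = \sqrt{-3 + 8} - 2416 = \sqrt{5} - 2416 = -2416 + \sqrt{5}$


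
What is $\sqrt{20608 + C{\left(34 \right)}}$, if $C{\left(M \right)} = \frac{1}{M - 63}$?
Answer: $\frac{\sqrt{17331299}}{29} \approx 143.55$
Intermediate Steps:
$C{\left(M \right)} = \frac{1}{-63 + M}$
$\sqrt{20608 + C{\left(34 \right)}} = \sqrt{20608 + \frac{1}{-63 + 34}} = \sqrt{20608 + \frac{1}{-29}} = \sqrt{20608 - \frac{1}{29}} = \sqrt{\frac{597631}{29}} = \frac{\sqrt{17331299}}{29}$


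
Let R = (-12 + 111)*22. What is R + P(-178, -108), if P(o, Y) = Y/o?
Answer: 193896/89 ≈ 2178.6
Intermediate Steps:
R = 2178 (R = 99*22 = 2178)
R + P(-178, -108) = 2178 - 108/(-178) = 2178 - 108*(-1/178) = 2178 + 54/89 = 193896/89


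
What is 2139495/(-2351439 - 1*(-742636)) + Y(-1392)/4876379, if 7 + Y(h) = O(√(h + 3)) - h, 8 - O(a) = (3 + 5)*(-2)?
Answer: -10430721685178/7845133164337 ≈ -1.3296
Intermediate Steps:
O(a) = 24 (O(a) = 8 - (3 + 5)*(-2) = 8 - 8*(-2) = 8 - 1*(-16) = 8 + 16 = 24)
Y(h) = 17 - h (Y(h) = -7 + (24 - h) = 17 - h)
2139495/(-2351439 - 1*(-742636)) + Y(-1392)/4876379 = 2139495/(-2351439 - 1*(-742636)) + (17 - 1*(-1392))/4876379 = 2139495/(-2351439 + 742636) + (17 + 1392)*(1/4876379) = 2139495/(-1608803) + 1409*(1/4876379) = 2139495*(-1/1608803) + 1409/4876379 = -2139495/1608803 + 1409/4876379 = -10430721685178/7845133164337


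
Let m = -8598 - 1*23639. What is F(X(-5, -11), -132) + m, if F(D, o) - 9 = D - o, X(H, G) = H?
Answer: -32101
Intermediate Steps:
F(D, o) = 9 + D - o (F(D, o) = 9 + (D - o) = 9 + D - o)
m = -32237 (m = -8598 - 23639 = -32237)
F(X(-5, -11), -132) + m = (9 - 5 - 1*(-132)) - 32237 = (9 - 5 + 132) - 32237 = 136 - 32237 = -32101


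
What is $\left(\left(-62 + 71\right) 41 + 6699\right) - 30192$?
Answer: $-23124$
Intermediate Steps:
$\left(\left(-62 + 71\right) 41 + 6699\right) - 30192 = \left(9 \cdot 41 + 6699\right) - 30192 = \left(369 + 6699\right) - 30192 = 7068 - 30192 = -23124$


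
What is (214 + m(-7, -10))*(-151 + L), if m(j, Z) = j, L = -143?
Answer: -60858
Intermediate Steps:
(214 + m(-7, -10))*(-151 + L) = (214 - 7)*(-151 - 143) = 207*(-294) = -60858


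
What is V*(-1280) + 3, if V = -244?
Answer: 312323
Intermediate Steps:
V*(-1280) + 3 = -244*(-1280) + 3 = 312320 + 3 = 312323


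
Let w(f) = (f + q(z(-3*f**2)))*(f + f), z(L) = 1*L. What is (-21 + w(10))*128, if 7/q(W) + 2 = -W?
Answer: 3422848/149 ≈ 22972.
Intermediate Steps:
z(L) = L
q(W) = 7/(-2 - W)
w(f) = 2*f*(f - 7/(2 - 3*f**2)) (w(f) = (f - 7/(2 - 3*f**2))*(f + f) = (f - 7/(2 - 3*f**2))*(2*f) = 2*f*(f - 7/(2 - 3*f**2)))
(-21 + w(10))*128 = (-21 + 2*10*(7 + 10*(-2 + 3*10**2))/(-2 + 3*10**2))*128 = (-21 + 2*10*(7 + 10*(-2 + 3*100))/(-2 + 3*100))*128 = (-21 + 2*10*(7 + 10*(-2 + 300))/(-2 + 300))*128 = (-21 + 2*10*(7 + 10*298)/298)*128 = (-21 + 2*10*(1/298)*(7 + 2980))*128 = (-21 + 2*10*(1/298)*2987)*128 = (-21 + 29870/149)*128 = (26741/149)*128 = 3422848/149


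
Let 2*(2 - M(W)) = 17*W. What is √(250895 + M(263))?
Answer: √994646/2 ≈ 498.66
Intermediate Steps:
M(W) = 2 - 17*W/2
√(250895 + M(263)) = √(250895 + (2 - 17/2*263)) = √(250895 + (2 - 4471/2)) = √(250895 - 4467/2) = √(497323/2) = √994646/2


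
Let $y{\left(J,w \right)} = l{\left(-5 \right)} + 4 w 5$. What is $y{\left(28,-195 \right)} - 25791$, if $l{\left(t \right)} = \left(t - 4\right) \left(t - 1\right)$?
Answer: $-29637$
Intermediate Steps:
$l{\left(t \right)} = \left(-1 + t\right) \left(-4 + t\right)$ ($l{\left(t \right)} = \left(-4 + t\right) \left(-1 + t\right) = \left(-1 + t\right) \left(-4 + t\right)$)
$y{\left(J,w \right)} = 54 + 20 w$ ($y{\left(J,w \right)} = \left(4 + \left(-5\right)^{2} - -25\right) + 4 w 5 = \left(4 + 25 + 25\right) + 4 \cdot 5 w = 54 + 20 w$)
$y{\left(28,-195 \right)} - 25791 = \left(54 + 20 \left(-195\right)\right) - 25791 = \left(54 - 3900\right) - 25791 = -3846 - 25791 = -29637$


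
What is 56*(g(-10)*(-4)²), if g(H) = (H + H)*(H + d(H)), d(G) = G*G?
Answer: -1612800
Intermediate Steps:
d(G) = G²
g(H) = 2*H*(H + H²) (g(H) = (H + H)*(H + H²) = (2*H)*(H + H²) = 2*H*(H + H²))
56*(g(-10)*(-4)²) = 56*((2*(-10)²*(1 - 10))*(-4)²) = 56*((2*100*(-9))*16) = 56*(-1800*16) = 56*(-28800) = -1612800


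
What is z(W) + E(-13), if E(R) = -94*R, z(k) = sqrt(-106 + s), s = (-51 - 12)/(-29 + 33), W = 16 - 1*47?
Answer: 1222 + I*sqrt(487)/2 ≈ 1222.0 + 11.034*I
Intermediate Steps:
W = -31 (W = 16 - 47 = -31)
s = -63/4 ≈ -15.750
z(k) = I*sqrt(487)/2 (z(k) = sqrt(-106 - 63/4) = sqrt(-487/4) = I*sqrt(487)/2)
z(W) + E(-13) = I*sqrt(487)/2 - 94*(-13) = I*sqrt(487)/2 + 1222 = 1222 + I*sqrt(487)/2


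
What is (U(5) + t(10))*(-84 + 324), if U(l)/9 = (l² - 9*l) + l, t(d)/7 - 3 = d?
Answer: -10560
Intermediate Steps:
t(d) = 21 + 7*d
U(l) = -72*l + 9*l² (U(l) = 9*((l² - 9*l) + l) = 9*(l² - 8*l) = -72*l + 9*l²)
(U(5) + t(10))*(-84 + 324) = (9*5*(-8 + 5) + (21 + 7*10))*(-84 + 324) = (9*5*(-3) + (21 + 70))*240 = (-135 + 91)*240 = -44*240 = -10560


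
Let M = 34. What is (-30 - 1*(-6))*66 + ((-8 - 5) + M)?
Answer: -1563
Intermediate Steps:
(-30 - 1*(-6))*66 + ((-8 - 5) + M) = (-30 - 1*(-6))*66 + ((-8 - 5) + 34) = (-30 + 6)*66 + (-13 + 34) = -24*66 + 21 = -1584 + 21 = -1563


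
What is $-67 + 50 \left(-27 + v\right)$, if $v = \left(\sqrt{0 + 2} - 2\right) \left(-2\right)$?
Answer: $-1217 - 100 \sqrt{2} \approx -1358.4$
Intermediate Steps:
$v = 4 - 2 \sqrt{2}$ ($v = \left(\sqrt{2} - 2\right) \left(-2\right) = \left(-2 + \sqrt{2}\right) \left(-2\right) = 4 - 2 \sqrt{2} \approx 1.1716$)
$-67 + 50 \left(-27 + v\right) = -67 + 50 \left(-27 + \left(4 - 2 \sqrt{2}\right)\right) = -67 + 50 \left(-23 - 2 \sqrt{2}\right) = -67 - \left(1150 + 100 \sqrt{2}\right) = -1217 - 100 \sqrt{2}$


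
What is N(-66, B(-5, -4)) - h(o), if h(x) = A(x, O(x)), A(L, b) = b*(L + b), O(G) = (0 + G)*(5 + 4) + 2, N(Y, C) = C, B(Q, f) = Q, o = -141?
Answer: -1783941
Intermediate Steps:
O(G) = 2 + 9*G (O(G) = G*9 + 2 = 9*G + 2 = 2 + 9*G)
h(x) = (2 + 9*x)*(2 + 10*x) (h(x) = (2 + 9*x)*(x + (2 + 9*x)) = (2 + 9*x)*(2 + 10*x))
N(-66, B(-5, -4)) - h(o) = -5 - (4 + 38*(-141) + 90*(-141)²) = -5 - (4 - 5358 + 90*19881) = -5 - (4 - 5358 + 1789290) = -5 - 1*1783936 = -5 - 1783936 = -1783941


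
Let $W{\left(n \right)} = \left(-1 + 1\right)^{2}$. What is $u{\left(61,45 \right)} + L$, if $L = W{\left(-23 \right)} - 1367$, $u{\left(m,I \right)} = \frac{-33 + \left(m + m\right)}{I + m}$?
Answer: $- \frac{144813}{106} \approx -1366.2$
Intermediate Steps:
$u{\left(m,I \right)} = \frac{-33 + 2 m}{I + m}$
$W{\left(n \right)} = 0$ ($W{\left(n \right)} = 0^{2} = 0$)
$L = -1367$ ($L = 0 - 1367 = -1367$)
$u{\left(61,45 \right)} + L = \frac{-33 + 2 \cdot 61}{45 + 61} - 1367 = \frac{-33 + 122}{106} - 1367 = \frac{1}{106} \cdot 89 - 1367 = \frac{89}{106} - 1367 = - \frac{144813}{106}$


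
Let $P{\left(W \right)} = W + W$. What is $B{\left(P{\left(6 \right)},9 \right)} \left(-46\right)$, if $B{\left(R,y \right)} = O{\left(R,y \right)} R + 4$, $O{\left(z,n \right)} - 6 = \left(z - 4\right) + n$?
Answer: $-12880$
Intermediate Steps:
$P{\left(W \right)} = 2 W$
$O{\left(z,n \right)} = 2 + n + z$ ($O{\left(z,n \right)} = 6 + \left(\left(z - 4\right) + n\right) = 6 + \left(\left(-4 + z\right) + n\right) = 6 + \left(-4 + n + z\right) = 2 + n + z$)
$B{\left(R,y \right)} = 4 + R \left(2 + R + y\right)$ ($B{\left(R,y \right)} = \left(2 + y + R\right) R + 4 = \left(2 + R + y\right) R + 4 = R \left(2 + R + y\right) + 4 = 4 + R \left(2 + R + y\right)$)
$B{\left(P{\left(6 \right)},9 \right)} \left(-46\right) = \left(4 + 2 \cdot 6 \left(2 + 2 \cdot 6 + 9\right)\right) \left(-46\right) = \left(4 + 12 \left(2 + 12 + 9\right)\right) \left(-46\right) = \left(4 + 12 \cdot 23\right) \left(-46\right) = \left(4 + 276\right) \left(-46\right) = 280 \left(-46\right) = -12880$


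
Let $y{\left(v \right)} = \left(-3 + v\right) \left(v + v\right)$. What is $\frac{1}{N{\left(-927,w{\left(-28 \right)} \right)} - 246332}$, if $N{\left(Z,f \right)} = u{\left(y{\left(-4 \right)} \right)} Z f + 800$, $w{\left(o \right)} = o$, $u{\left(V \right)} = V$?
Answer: $\frac{1}{1208004} \approx 8.2781 \cdot 10^{-7}$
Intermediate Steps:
$y{\left(v \right)} = 2 v \left(-3 + v\right)$ ($y{\left(v \right)} = \left(-3 + v\right) 2 v = 2 v \left(-3 + v\right)$)
$N{\left(Z,f \right)} = 800 + 56 Z f$ ($N{\left(Z,f \right)} = 2 \left(-4\right) \left(-3 - 4\right) Z f + 800 = 2 \left(-4\right) \left(-7\right) Z f + 800 = 56 Z f + 800 = 800 + 56 Z f$)
$\frac{1}{N{\left(-927,w{\left(-28 \right)} \right)} - 246332} = \frac{1}{\left(800 + 56 \left(-927\right) \left(-28\right)\right) - 246332} = \frac{1}{\left(800 + 1453536\right) - 246332} = \frac{1}{1454336 - 246332} = \frac{1}{1208004}$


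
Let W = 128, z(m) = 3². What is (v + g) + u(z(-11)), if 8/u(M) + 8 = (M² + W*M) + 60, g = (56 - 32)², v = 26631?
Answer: 34961003/1285 ≈ 27207.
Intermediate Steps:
z(m) = 9
g = 576 (g = 24² = 576)
u(M) = 8/(52 + M² + 128*M) (u(M) = 8/(-8 + ((M² + 128*M) + 60)) = 8/(-8 + (60 + M² + 128*M)) = 8/(52 + M² + 128*M))
(v + g) + u(z(-11)) = (26631 + 576) + 8/(52 + 9² + 128*9) = 27207 + 8/(52 + 81 + 1152) = 27207 + 8/1285 = 34961003/1285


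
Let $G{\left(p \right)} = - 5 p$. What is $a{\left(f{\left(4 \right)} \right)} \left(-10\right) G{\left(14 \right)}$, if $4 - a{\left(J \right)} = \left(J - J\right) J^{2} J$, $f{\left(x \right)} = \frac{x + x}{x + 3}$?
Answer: $2800$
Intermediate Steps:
$f{\left(x \right)} = \frac{2 x}{3 + x}$
$a{\left(J \right)} = 4$ ($a{\left(J \right)} = 4 - \left(J - J\right) J^{2} J = 4 - 0 J^{2} J = 4 - 0 J = 4 - 0 = 4 + 0 = 4$)
$a{\left(f{\left(4 \right)} \right)} \left(-10\right) G{\left(14 \right)} = 4 \left(-10\right) \left(\left(-5\right) 14\right) = \left(-40\right) \left(-70\right) = 2800$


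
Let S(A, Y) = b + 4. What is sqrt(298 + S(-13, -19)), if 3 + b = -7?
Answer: 2*sqrt(73) ≈ 17.088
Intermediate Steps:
b = -10 (b = -3 - 7 = -10)
S(A, Y) = -6 (S(A, Y) = -10 + 4 = -6)
sqrt(298 + S(-13, -19)) = sqrt(298 - 6) = sqrt(292) = 2*sqrt(73)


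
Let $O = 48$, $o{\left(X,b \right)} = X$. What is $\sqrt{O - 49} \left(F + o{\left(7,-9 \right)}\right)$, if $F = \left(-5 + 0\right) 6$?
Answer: $- 23 i \approx - 23.0 i$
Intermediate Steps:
$F = -30$ ($F = \left(-5\right) 6 = -30$)
$\sqrt{O - 49} \left(F + o{\left(7,-9 \right)}\right) = \sqrt{48 - 49} \left(-30 + 7\right) = \sqrt{-1} \left(-23\right) = i \left(-23\right) = - 23 i$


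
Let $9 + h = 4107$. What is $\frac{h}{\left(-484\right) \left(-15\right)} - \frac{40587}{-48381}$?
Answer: $\frac{27384831}{19513670} \approx 1.4034$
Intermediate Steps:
$h = 4098$ ($h = -9 + 4107 = 4098$)
$\frac{h}{\left(-484\right) \left(-15\right)} - \frac{40587}{-48381} = \frac{4098}{\left(-484\right) \left(-15\right)} - \frac{40587}{-48381} = \frac{4098}{7260} - - \frac{13529}{16127} = 4098 \cdot \frac{1}{7260} + \frac{13529}{16127} = \frac{683}{1210} + \frac{13529}{16127} = \frac{27384831}{19513670}$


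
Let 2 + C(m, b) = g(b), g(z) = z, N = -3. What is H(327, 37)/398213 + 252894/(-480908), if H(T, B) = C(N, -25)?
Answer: -50359331469/95751908702 ≈ -0.52594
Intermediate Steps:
C(m, b) = -2 + b
H(T, B) = -27 (H(T, B) = -2 - 25 = -27)
H(327, 37)/398213 + 252894/(-480908) = -27/398213 + 252894/(-480908) = -27*1/398213 + 252894*(-1/480908) = -27/398213 - 126447/240454 = -50359331469/95751908702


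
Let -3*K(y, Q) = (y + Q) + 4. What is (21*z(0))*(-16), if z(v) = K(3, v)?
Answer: 784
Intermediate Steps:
K(y, Q) = -4/3 - Q/3 - y/3 (K(y, Q) = -((y + Q) + 4)/3 = -((Q + y) + 4)/3 = -(4 + Q + y)/3 = -4/3 - Q/3 - y/3)
z(v) = -7/3 - v/3 (z(v) = -4/3 - v/3 - ⅓*3 = -4/3 - v/3 - 1 = -7/3 - v/3)
(21*z(0))*(-16) = (21*(-7/3 - ⅓*0))*(-16) = (21*(-7/3 + 0))*(-16) = (21*(-7/3))*(-16) = -49*(-16) = 784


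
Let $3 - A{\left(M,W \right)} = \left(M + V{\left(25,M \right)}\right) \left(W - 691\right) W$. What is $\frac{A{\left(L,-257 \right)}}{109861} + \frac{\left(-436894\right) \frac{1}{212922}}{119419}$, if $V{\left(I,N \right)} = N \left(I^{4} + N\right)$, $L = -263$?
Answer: $\frac{5213147254078966632406}{22896952552359} \approx 2.2768 \cdot 10^{8}$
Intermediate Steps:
$V{\left(I,N \right)} = N \left(N + I^{4}\right)$
$A{\left(M,W \right)} = 3 - W \left(-691 + W\right) \left(M + M \left(390625 + M\right)\right)$ ($A{\left(M,W \right)} = 3 - \left(M + M \left(M + 25^{4}\right)\right) \left(W - 691\right) W = 3 - \left(M + M \left(M + 390625\right)\right) \left(-691 + W\right) W = 3 - \left(M + M \left(390625 + M\right)\right) \left(-691 + W\right) W = 3 - \left(-691 + W\right) \left(M + M \left(390625 + M\right)\right) W = 3 - W \left(-691 + W\right) \left(M + M \left(390625 + M\right)\right)$)
$\frac{A{\left(L,-257 \right)}}{109861} + \frac{\left(-436894\right) \frac{1}{212922}}{119419} = \frac{3 - \left(-263\right)^{2} \left(-257\right)^{2} - - 102734638 \left(-257\right)^{2} + 691 \left(-257\right) \left(-263\right)^{2} + 269922566 \left(-263\right) \left(-257\right)}{109861} + \frac{\left(-436894\right) \frac{1}{212922}}{119419} = \left(3 - 69169 \cdot 66049 - \left(-102734638\right) 66049 + 691 \left(-257\right) 69169 + 18244336158506\right) \frac{1}{109861} + \left(-436894\right) \frac{1}{212922} \cdot \frac{1}{119419} = \left(3 - 4568543281 + 6785520105262 - 12283515203 + 18244336158506\right) \frac{1}{109861} - \frac{218447}{12713466159} = 25013004205287 \cdot \frac{1}{109861} - \frac{218447}{12713466159} = \frac{410049249267}{1801} - \frac{218447}{12713466159} = \frac{5213147254078966632406}{22896952552359}$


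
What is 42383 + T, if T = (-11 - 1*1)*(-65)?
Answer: 43163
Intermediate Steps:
T = 780 (T = (-11 - 1)*(-65) = -12*(-65) = 780)
42383 + T = 42383 + 780 = 43163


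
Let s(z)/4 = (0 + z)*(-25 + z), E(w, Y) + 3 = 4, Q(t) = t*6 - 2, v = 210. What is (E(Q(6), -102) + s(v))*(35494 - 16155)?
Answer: 3005299939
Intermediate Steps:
Q(t) = -2 + 6*t (Q(t) = 6*t - 2 = -2 + 6*t)
E(w, Y) = 1 (E(w, Y) = -3 + 4 = 1)
s(z) = 4*z*(-25 + z) (s(z) = 4*((0 + z)*(-25 + z)) = 4*(z*(-25 + z)) = 4*z*(-25 + z))
(E(Q(6), -102) + s(v))*(35494 - 16155) = (1 + 4*210*(-25 + 210))*(35494 - 16155) = (1 + 4*210*185)*19339 = (1 + 155400)*19339 = 155401*19339 = 3005299939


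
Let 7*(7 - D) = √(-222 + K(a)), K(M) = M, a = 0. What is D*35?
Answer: 245 - 5*I*√222 ≈ 245.0 - 74.498*I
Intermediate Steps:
D = 7 - I*√222/7 (D = 7 - √(-222 + 0)/7 = 7 - I*√222/7 ≈ 7.0 - 2.1285*I)
D*35 = (7 - I*√222/7)*35 = 245 - 5*I*√222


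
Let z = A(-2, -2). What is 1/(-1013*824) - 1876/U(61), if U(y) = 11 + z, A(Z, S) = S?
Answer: -1565919721/7512408 ≈ -208.44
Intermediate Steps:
z = -2
U(y) = 9 (U(y) = 11 - 2 = 9)
1/(-1013*824) - 1876/U(61) = 1/(-1013*824) - 1876/9 = -1/1013*1/824 - 1876*1/9 = -1/834712 - 1876/9 = -1565919721/7512408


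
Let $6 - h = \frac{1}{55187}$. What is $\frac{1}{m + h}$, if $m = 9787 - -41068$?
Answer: $\frac{55187}{2806866006} \approx 1.9661 \cdot 10^{-5}$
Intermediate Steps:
$h = \frac{331121}{55187}$ ($h = 6 - \frac{1}{55187} = \frac{331121}{55187} \approx 6.0$)
$m = 50855$ ($m = 9787 + 41068 = 50855$)
$\frac{1}{m + h} = \frac{1}{50855 + \frac{331121}{55187}} = \frac{1}{\frac{2806866006}{55187}} = \frac{55187}{2806866006}$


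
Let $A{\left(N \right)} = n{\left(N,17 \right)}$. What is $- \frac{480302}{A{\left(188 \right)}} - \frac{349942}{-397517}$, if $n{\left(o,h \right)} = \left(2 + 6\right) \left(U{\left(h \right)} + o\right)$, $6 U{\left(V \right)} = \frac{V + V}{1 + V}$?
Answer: $- \frac{2570413716413}{8084700746} \approx -317.94$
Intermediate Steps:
$U{\left(V \right)} = \frac{V}{3 \left(1 + V\right)}$ ($U{\left(V \right)} = \frac{\left(V + V\right) \frac{1}{1 + V}}{6} = \frac{2 V \frac{1}{1 + V}}{6} = \frac{V}{3 \left(1 + V\right)}$)
$n{\left(o,h \right)} = 8 o + \frac{8 h}{3 \left(1 + h\right)}$ ($n{\left(o,h \right)} = \left(2 + 6\right) \left(\frac{h}{3 \left(1 + h\right)} + o\right) = 8 \left(o + \frac{h}{3 \left(1 + h\right)}\right) = 8 o + \frac{8 h}{3 \left(1 + h\right)}$)
$A{\left(N \right)} = \frac{68}{27} + 8 N$ ($A{\left(N \right)} = \frac{8 \left(17 + 3 N \left(1 + 17\right)\right)}{3 \left(1 + 17\right)} = \frac{8 \left(17 + 3 N 18\right)}{3 \cdot 18} = \frac{8}{3} \cdot \frac{1}{18} \left(17 + 54 N\right) = \frac{68}{27} + 8 N$)
$- \frac{480302}{A{\left(188 \right)}} - \frac{349942}{-397517} = - \frac{480302}{\frac{68}{27} + 8 \cdot 188} - \frac{349942}{-397517} = - \frac{480302}{\frac{68}{27} + 1504} - - \frac{349942}{397517} = - \frac{480302}{\frac{40676}{27}} + \frac{349942}{397517} = \left(-480302\right) \frac{27}{40676} + \frac{349942}{397517} = - \frac{6484077}{20338} + \frac{349942}{397517} = - \frac{2570413716413}{8084700746}$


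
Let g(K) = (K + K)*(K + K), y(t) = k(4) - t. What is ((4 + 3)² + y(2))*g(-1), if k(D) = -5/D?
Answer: 183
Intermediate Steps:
y(t) = -5/4 - t
g(K) = 4*K² (g(K) = (2*K)*(2*K) = 4*K²)
((4 + 3)² + y(2))*g(-1) = ((4 + 3)² + (-5/4 - 1*2))*(4*(-1)²) = (7² + (-5/4 - 2))*(4*1) = (49 - 13/4)*4 = (183/4)*4 = 183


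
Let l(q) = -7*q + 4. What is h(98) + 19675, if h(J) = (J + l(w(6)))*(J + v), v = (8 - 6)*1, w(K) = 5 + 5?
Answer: 22875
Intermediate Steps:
w(K) = 10
l(q) = 4 - 7*q
v = 2 (v = 2*1 = 2)
h(J) = (-66 + J)*(2 + J) (h(J) = (J + (4 - 7*10))*(J + 2) = (J + (4 - 70))*(2 + J) = (J - 66)*(2 + J) = (-66 + J)*(2 + J))
h(98) + 19675 = (-132 + 98² - 64*98) + 19675 = (-132 + 9604 - 6272) + 19675 = 3200 + 19675 = 22875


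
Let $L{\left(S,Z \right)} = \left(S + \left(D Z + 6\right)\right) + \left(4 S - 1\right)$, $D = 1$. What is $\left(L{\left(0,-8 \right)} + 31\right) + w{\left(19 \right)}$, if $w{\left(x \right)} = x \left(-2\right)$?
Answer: $-10$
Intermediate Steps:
$w{\left(x \right)} = - 2 x$
$L{\left(S,Z \right)} = 5 + Z + 5 S$ ($L{\left(S,Z \right)} = \left(S + \left(1 Z + 6\right)\right) + \left(4 S - 1\right) = \left(S + \left(Z + 6\right)\right) + \left(-1 + 4 S\right) = \left(S + \left(6 + Z\right)\right) + \left(-1 + 4 S\right) = \left(6 + S + Z\right) + \left(-1 + 4 S\right) = 5 + Z + 5 S$)
$\left(L{\left(0,-8 \right)} + 31\right) + w{\left(19 \right)} = \left(\left(5 - 8 + 5 \cdot 0\right) + 31\right) - 38 = \left(\left(5 - 8 + 0\right) + 31\right) - 38 = \left(-3 + 31\right) - 38 = 28 - 38 = -10$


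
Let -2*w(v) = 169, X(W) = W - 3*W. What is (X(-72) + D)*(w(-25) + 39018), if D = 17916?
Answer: 703139010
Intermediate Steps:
X(W) = -2*W
w(v) = -169/2 (w(v) = -1/2*169 = -169/2)
(X(-72) + D)*(w(-25) + 39018) = (-2*(-72) + 17916)*(-169/2 + 39018) = (144 + 17916)*(77867/2) = 18060*(77867/2) = 703139010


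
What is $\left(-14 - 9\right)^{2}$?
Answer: $529$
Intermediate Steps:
$\left(-14 - 9\right)^{2} = \left(-23\right)^{2} = 529$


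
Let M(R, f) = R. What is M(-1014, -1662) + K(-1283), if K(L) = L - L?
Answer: -1014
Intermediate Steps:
K(L) = 0
M(-1014, -1662) + K(-1283) = -1014 + 0 = -1014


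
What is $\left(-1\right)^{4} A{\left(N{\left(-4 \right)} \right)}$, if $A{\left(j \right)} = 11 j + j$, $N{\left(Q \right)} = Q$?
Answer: $-48$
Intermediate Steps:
$A{\left(j \right)} = 12 j$
$\left(-1\right)^{4} A{\left(N{\left(-4 \right)} \right)} = \left(-1\right)^{4} \cdot 12 \left(-4\right) = 1 \left(-48\right) = -48$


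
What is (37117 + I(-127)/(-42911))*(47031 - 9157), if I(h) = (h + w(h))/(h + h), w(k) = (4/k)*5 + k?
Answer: 972949095906634416/692111519 ≈ 1.4058e+9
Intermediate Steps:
w(k) = k + 20/k (w(k) = 20/k + k = k + 20/k)
I(h) = (2*h + 20/h)/(2*h) (I(h) = (h + (h + 20/h))/(h + h) = (2*h + 20/h)/((2*h)) = (2*h + 20/h)*(1/(2*h)) = (2*h + 20/h)/(2*h))
(37117 + I(-127)/(-42911))*(47031 - 9157) = (37117 + (1 + 10/(-127)²)/(-42911))*(47031 - 9157) = (37117 + (1 + 10*(1/16129))*(-1/42911))*37874 = (37117 + (1 + 10/16129)*(-1/42911))*37874 = (37117 + (16139/16129)*(-1/42911))*37874 = (37117 - 16139/692111519)*37874 = (25689103234584/692111519)*37874 = 972949095906634416/692111519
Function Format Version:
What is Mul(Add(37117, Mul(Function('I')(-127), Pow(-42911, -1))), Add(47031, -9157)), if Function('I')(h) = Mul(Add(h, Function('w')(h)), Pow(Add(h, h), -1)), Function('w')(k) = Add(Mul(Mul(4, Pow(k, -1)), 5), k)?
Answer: Rational(972949095906634416, 692111519) ≈ 1.4058e+9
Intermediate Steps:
Function('w')(k) = Add(k, Mul(20, Pow(k, -1))) (Function('w')(k) = Add(Mul(20, Pow(k, -1)), k) = Add(k, Mul(20, Pow(k, -1))))
Function('I')(h) = Mul(Rational(1, 2), Pow(h, -1), Add(Mul(2, h), Mul(20, Pow(h, -1)))) (Function('I')(h) = Mul(Add(h, Add(h, Mul(20, Pow(h, -1)))), Pow(Add(h, h), -1)) = Mul(Add(Mul(2, h), Mul(20, Pow(h, -1))), Pow(Mul(2, h), -1)) = Mul(Add(Mul(2, h), Mul(20, Pow(h, -1))), Mul(Rational(1, 2), Pow(h, -1))) = Mul(Rational(1, 2), Pow(h, -1), Add(Mul(2, h), Mul(20, Pow(h, -1)))))
Mul(Add(37117, Mul(Function('I')(-127), Pow(-42911, -1))), Add(47031, -9157)) = Mul(Add(37117, Mul(Add(1, Mul(10, Pow(-127, -2))), Pow(-42911, -1))), Add(47031, -9157)) = Mul(Add(37117, Mul(Add(1, Mul(10, Rational(1, 16129))), Rational(-1, 42911))), 37874) = Mul(Add(37117, Mul(Add(1, Rational(10, 16129)), Rational(-1, 42911))), 37874) = Mul(Add(37117, Mul(Rational(16139, 16129), Rational(-1, 42911))), 37874) = Mul(Add(37117, Rational(-16139, 692111519)), 37874) = Mul(Rational(25689103234584, 692111519), 37874) = Rational(972949095906634416, 692111519)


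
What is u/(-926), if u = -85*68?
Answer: 2890/463 ≈ 6.2419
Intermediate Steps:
u = -5780
u/(-926) = -5780/(-926) = -5780*(-1/926) = 2890/463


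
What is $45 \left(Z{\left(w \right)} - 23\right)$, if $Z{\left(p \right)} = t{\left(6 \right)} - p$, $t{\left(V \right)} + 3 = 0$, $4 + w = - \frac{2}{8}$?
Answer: $- \frac{3915}{4} \approx -978.75$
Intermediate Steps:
$w = - \frac{17}{4}$ ($w = -4 - \frac{2}{8} = -4 - \frac{1}{4} = - \frac{17}{4} \approx -4.25$)
$t{\left(V \right)} = -3$ ($t{\left(V \right)} = -3 + 0 = -3$)
$Z{\left(p \right)} = -3 - p$
$45 \left(Z{\left(w \right)} - 23\right) = 45 \left(\left(-3 - - \frac{17}{4}\right) - 23\right) = 45 \left(\left(-3 + \frac{17}{4}\right) - 23\right) = 45 \left(\frac{5}{4} - 23\right) = 45 \left(- \frac{87}{4}\right) = - \frac{3915}{4}$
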